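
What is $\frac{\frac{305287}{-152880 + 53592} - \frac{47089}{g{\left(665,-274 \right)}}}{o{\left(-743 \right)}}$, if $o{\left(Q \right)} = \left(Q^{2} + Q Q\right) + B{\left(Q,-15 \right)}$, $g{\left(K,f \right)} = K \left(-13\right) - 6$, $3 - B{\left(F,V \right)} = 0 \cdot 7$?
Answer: $\frac{2034334795}{948357051741288} \approx 2.1451 \cdot 10^{-6}$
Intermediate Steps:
$B{\left(F,V \right)} = 3$ ($B{\left(F,V \right)} = 3 - 0 \cdot 7 = 3 - 0 = 3 + 0 = 3$)
$g{\left(K,f \right)} = -6 - 13 K$ ($g{\left(K,f \right)} = - 13 K - 6 = -6 - 13 K$)
$o{\left(Q \right)} = 3 + 2 Q^{2}$ ($o{\left(Q \right)} = \left(Q^{2} + Q Q\right) + 3 = \left(Q^{2} + Q^{2}\right) + 3 = 2 Q^{2} + 3 = 3 + 2 Q^{2}$)
$\frac{\frac{305287}{-152880 + 53592} - \frac{47089}{g{\left(665,-274 \right)}}}{o{\left(-743 \right)}} = \frac{\frac{305287}{-152880 + 53592} - \frac{47089}{-6 - 8645}}{3 + 2 \left(-743\right)^{2}} = \frac{\frac{305287}{-99288} - \frac{47089}{-6 - 8645}}{3 + 2 \cdot 552049} = \frac{305287 \left(- \frac{1}{99288}\right) - \frac{47089}{-8651}}{3 + 1104098} = \frac{- \frac{305287}{99288} - - \frac{47089}{8651}}{1104101} = \left(- \frac{305287}{99288} + \frac{47089}{8651}\right) \frac{1}{1104101} = \frac{2034334795}{858940488} \cdot \frac{1}{1104101} = \frac{2034334795}{948357051741288}$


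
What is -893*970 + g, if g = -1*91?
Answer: -866301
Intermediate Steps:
g = -91
-893*970 + g = -893*970 - 91 = -866210 - 91 = -866301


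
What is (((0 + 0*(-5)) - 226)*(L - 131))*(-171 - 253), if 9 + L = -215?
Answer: -34017520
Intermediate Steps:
L = -224 (L = -9 - 215 = -224)
(((0 + 0*(-5)) - 226)*(L - 131))*(-171 - 253) = (((0 + 0*(-5)) - 226)*(-224 - 131))*(-171 - 253) = (((0 + 0) - 226)*(-355))*(-424) = ((0 - 226)*(-355))*(-424) = -226*(-355)*(-424) = 80230*(-424) = -34017520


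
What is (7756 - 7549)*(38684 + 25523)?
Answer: 13290849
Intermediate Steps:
(7756 - 7549)*(38684 + 25523) = 207*64207 = 13290849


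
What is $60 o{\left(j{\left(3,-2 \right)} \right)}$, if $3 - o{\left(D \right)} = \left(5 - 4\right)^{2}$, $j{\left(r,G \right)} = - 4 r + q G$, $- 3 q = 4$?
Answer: $120$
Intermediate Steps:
$q = - \frac{4}{3}$ ($q = \left(- \frac{1}{3}\right) 4 = - \frac{4}{3} \approx -1.3333$)
$j{\left(r,G \right)} = - 4 r - \frac{4 G}{3}$
$o{\left(D \right)} = 2$ ($o{\left(D \right)} = 3 - \left(5 - 4\right)^{2} = 3 - 1^{2} = 3 - 1 = 2$)
$60 o{\left(j{\left(3,-2 \right)} \right)} = 60 \cdot 2 = 120$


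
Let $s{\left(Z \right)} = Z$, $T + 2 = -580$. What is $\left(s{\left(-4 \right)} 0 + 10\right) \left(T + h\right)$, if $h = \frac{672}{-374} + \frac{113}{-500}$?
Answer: $- \frac{54606131}{9350} \approx -5840.2$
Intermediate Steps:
$T = -582$ ($T = -2 - 580 = -582$)
$h = - \frac{189131}{93500}$ ($h = 672 \left(- \frac{1}{374}\right) + 113 \left(- \frac{1}{500}\right) = - \frac{336}{187} - \frac{113}{500} = - \frac{189131}{93500} \approx -2.0228$)
$\left(s{\left(-4 \right)} 0 + 10\right) \left(T + h\right) = \left(\left(-4\right) 0 + 10\right) \left(-582 - \frac{189131}{93500}\right) = \left(0 + 10\right) \left(- \frac{54606131}{93500}\right) = 10 \left(- \frac{54606131}{93500}\right) = - \frac{54606131}{9350}$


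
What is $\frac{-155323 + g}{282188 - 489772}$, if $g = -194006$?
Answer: $\frac{349329}{207584} \approx 1.6828$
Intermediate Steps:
$\frac{-155323 + g}{282188 - 489772} = \frac{-155323 - 194006}{282188 - 489772} = - \frac{349329}{-207584} = \left(-349329\right) \left(- \frac{1}{207584}\right) = \frac{349329}{207584}$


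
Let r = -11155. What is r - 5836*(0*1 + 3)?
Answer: -28663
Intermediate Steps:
r - 5836*(0*1 + 3) = -11155 - 5836*(0*1 + 3) = -11155 - 5836*(0 + 3) = -11155 - 5836*3 = -11155 - 1*17508 = -11155 - 17508 = -28663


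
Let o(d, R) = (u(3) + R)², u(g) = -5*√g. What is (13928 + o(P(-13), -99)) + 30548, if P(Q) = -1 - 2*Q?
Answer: 54352 + 990*√3 ≈ 56067.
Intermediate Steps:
o(d, R) = (R - 5*√3)² (o(d, R) = (-5*√3 + R)² = (R - 5*√3)²)
(13928 + o(P(-13), -99)) + 30548 = (13928 + (-99 - 5*√3)²) + 30548 = 44476 + (-99 - 5*√3)²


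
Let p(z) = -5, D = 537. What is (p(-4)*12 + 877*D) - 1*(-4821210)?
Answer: 5292099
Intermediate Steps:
(p(-4)*12 + 877*D) - 1*(-4821210) = (-5*12 + 877*537) - 1*(-4821210) = (-60 + 470949) + 4821210 = 470889 + 4821210 = 5292099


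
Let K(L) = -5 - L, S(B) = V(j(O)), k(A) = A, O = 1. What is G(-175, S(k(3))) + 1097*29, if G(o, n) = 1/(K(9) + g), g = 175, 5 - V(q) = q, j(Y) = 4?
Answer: 5121894/161 ≈ 31813.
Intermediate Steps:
V(q) = 5 - q
S(B) = 1 (S(B) = 5 - 1*4 = 5 - 4 = 1)
G(o, n) = 1/161 (G(o, n) = 1/((-5 - 1*9) + 175) = 1/((-5 - 9) + 175) = 1/(-14 + 175) = 1/161)
G(-175, S(k(3))) + 1097*29 = 1/161 + 1097*29 = 1/161 + 31813 = 5121894/161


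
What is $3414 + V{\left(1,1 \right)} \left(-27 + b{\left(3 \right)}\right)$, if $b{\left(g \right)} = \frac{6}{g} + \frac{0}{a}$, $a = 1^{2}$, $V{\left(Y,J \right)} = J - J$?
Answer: $3414$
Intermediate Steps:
$V{\left(Y,J \right)} = 0$
$a = 1$
$b{\left(g \right)} = \frac{6}{g}$ ($b{\left(g \right)} = \frac{6}{g} + \frac{0}{1} = \frac{6}{g} + 0 \cdot 1 = \frac{6}{g} + 0 = \frac{6}{g}$)
$3414 + V{\left(1,1 \right)} \left(-27 + b{\left(3 \right)}\right) = 3414 + 0 \left(-27 + \frac{6}{3}\right) = 3414 + 0 \left(-27 + 6 \cdot \frac{1}{3}\right) = 3414 + 0 \left(-27 + 2\right) = 3414 + 0 \left(-25\right) = 3414 + 0 = 3414$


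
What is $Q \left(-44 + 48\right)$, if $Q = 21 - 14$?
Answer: $28$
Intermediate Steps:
$Q = 7$ ($Q = 21 - 14 = 7$)
$Q \left(-44 + 48\right) = 7 \left(-44 + 48\right) = 7 \cdot 4 = 28$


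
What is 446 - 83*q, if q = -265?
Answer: 22441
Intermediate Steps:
446 - 83*q = 446 - 83*(-265) = 446 + 21995 = 22441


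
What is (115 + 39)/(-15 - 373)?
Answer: -77/194 ≈ -0.39691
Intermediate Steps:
(115 + 39)/(-15 - 373) = 154/(-388) = 154*(-1/388) = -77/194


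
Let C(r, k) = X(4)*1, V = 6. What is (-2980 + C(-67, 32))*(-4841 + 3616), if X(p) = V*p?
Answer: 3621100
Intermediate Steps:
X(p) = 6*p
C(r, k) = 24 (C(r, k) = (6*4)*1 = 24*1 = 24)
(-2980 + C(-67, 32))*(-4841 + 3616) = (-2980 + 24)*(-4841 + 3616) = -2956*(-1225) = 3621100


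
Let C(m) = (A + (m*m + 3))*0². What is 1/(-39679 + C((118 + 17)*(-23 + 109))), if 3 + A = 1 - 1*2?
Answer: -1/39679 ≈ -2.5202e-5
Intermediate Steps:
A = -4 (A = -3 + (1 - 1*2) = -3 + (1 - 2) = -3 - 1 = -4)
C(m) = 0 (C(m) = (-4 + (m*m + 3))*0² = (-4 + (m² + 3))*0 = (-4 + (3 + m²))*0 = (-1 + m²)*0 = 0)
1/(-39679 + C((118 + 17)*(-23 + 109))) = 1/(-39679 + 0) = 1/(-39679) = -1/39679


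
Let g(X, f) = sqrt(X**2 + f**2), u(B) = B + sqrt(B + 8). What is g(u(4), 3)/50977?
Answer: sqrt(37 + 16*sqrt(3))/50977 ≈ 0.00015781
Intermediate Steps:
u(B) = B + sqrt(8 + B)
g(u(4), 3)/50977 = sqrt((4 + sqrt(8 + 4))**2 + 3**2)/50977 = sqrt((4 + sqrt(12))**2 + 9)*(1/50977) = sqrt((4 + 2*sqrt(3))**2 + 9)*(1/50977) = sqrt(9 + (4 + 2*sqrt(3))**2)*(1/50977) = sqrt(9 + (4 + 2*sqrt(3))**2)/50977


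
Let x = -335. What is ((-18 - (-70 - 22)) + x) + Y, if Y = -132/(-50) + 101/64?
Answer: -410851/1600 ≈ -256.78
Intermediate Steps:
Y = 6749/1600 (Y = -132*(-1/50) + 101*(1/64) = 66/25 + 101/64 = 6749/1600 ≈ 4.2181)
((-18 - (-70 - 22)) + x) + Y = ((-18 - (-70 - 22)) - 335) + 6749/1600 = ((-18 - 1*(-92)) - 335) + 6749/1600 = ((-18 + 92) - 335) + 6749/1600 = (74 - 335) + 6749/1600 = -261 + 6749/1600 = -410851/1600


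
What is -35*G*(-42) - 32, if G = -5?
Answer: -7382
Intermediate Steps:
-35*G*(-42) - 32 = -35*(-5)*(-42) - 32 = 175*(-42) - 32 = -7350 - 32 = -7382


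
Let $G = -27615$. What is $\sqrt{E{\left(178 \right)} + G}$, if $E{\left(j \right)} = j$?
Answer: $i \sqrt{27437} \approx 165.64 i$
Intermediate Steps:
$\sqrt{E{\left(178 \right)} + G} = \sqrt{178 - 27615} = \sqrt{-27437} = i \sqrt{27437}$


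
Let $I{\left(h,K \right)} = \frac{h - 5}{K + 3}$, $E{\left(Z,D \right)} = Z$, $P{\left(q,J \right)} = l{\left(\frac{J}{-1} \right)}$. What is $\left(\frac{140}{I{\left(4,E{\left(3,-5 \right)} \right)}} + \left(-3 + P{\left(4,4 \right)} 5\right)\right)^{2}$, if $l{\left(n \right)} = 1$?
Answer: $702244$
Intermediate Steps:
$P{\left(q,J \right)} = 1$
$I{\left(h,K \right)} = \frac{-5 + h}{3 + K}$
$\left(\frac{140}{I{\left(4,E{\left(3,-5 \right)} \right)}} + \left(-3 + P{\left(4,4 \right)} 5\right)\right)^{2} = \left(\frac{140}{\frac{1}{3 + 3} \left(-5 + 4\right)} + \left(-3 + 1 \cdot 5\right)\right)^{2} = \left(\frac{140}{\frac{1}{6} \left(-1\right)} + \left(-3 + 5\right)\right)^{2} = \left(\frac{140}{\frac{1}{6} \left(-1\right)} + 2\right)^{2} = \left(\frac{140}{- \frac{1}{6}} + 2\right)^{2} = \left(140 \left(-6\right) + 2\right)^{2} = \left(-840 + 2\right)^{2} = \left(-838\right)^{2} = 702244$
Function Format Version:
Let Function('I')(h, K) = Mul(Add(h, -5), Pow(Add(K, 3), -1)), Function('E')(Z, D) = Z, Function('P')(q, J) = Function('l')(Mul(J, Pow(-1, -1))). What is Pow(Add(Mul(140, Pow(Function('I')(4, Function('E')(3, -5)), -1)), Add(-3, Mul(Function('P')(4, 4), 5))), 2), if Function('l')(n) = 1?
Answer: 702244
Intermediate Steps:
Function('P')(q, J) = 1
Function('I')(h, K) = Mul(Pow(Add(3, K), -1), Add(-5, h)) (Function('I')(h, K) = Mul(Add(-5, h), Pow(Add(3, K), -1)) = Mul(Pow(Add(3, K), -1), Add(-5, h)))
Pow(Add(Mul(140, Pow(Function('I')(4, Function('E')(3, -5)), -1)), Add(-3, Mul(Function('P')(4, 4), 5))), 2) = Pow(Add(Mul(140, Pow(Mul(Pow(Add(3, 3), -1), Add(-5, 4)), -1)), Add(-3, Mul(1, 5))), 2) = Pow(Add(Mul(140, Pow(Mul(Pow(6, -1), -1), -1)), Add(-3, 5)), 2) = Pow(Add(Mul(140, Pow(Mul(Rational(1, 6), -1), -1)), 2), 2) = Pow(Add(Mul(140, Pow(Rational(-1, 6), -1)), 2), 2) = Pow(Add(Mul(140, -6), 2), 2) = Pow(Add(-840, 2), 2) = Pow(-838, 2) = 702244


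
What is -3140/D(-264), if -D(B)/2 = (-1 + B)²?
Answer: 314/14045 ≈ 0.022357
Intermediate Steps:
D(B) = -2*(-1 + B)²
-3140/D(-264) = -3140*(-1/(2*(-1 - 264)²)) = -3140/((-2*(-265)²)) = -3140/((-2*70225)) = -3140/(-140450) = -3140*(-1/140450) = 314/14045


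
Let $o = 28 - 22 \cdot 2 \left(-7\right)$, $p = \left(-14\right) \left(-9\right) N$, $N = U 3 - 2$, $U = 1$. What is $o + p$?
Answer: $462$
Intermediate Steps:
$N = 1$ ($N = 1 \cdot 3 - 2 = 3 - 2 = 1$)
$p = 126$ ($p = \left(-14\right) \left(-9\right) 1 = 126 \cdot 1 = 126$)
$o = 336$ ($o = 28 - -308 = 28 + 308 = 336$)
$o + p = 336 + 126 = 462$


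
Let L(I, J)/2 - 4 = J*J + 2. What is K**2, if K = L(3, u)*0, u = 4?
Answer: 0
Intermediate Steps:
L(I, J) = 12 + 2*J**2 (L(I, J) = 8 + 2*(J*J + 2) = 8 + 2*(J**2 + 2) = 8 + 2*(2 + J**2) = 8 + (4 + 2*J**2) = 12 + 2*J**2)
K = 0 (K = (12 + 2*4**2)*0 = (12 + 2*16)*0 = (12 + 32)*0 = 44*0 = 0)
K**2 = 0**2 = 0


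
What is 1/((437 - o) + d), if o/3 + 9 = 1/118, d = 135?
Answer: 118/70679 ≈ 0.0016695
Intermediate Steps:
o = -3183/118 (o = -27 + 3/118 = -3183/118 ≈ -26.975)
1/((437 - o) + d) = 1/((437 - 1*(-3183/118)) + 135) = 1/((437 + 3183/118) + 135) = 1/(54749/118 + 135) = 1/(70679/118) = 118/70679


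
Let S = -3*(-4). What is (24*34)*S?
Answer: 9792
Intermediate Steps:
S = 12
(24*34)*S = (24*34)*12 = 816*12 = 9792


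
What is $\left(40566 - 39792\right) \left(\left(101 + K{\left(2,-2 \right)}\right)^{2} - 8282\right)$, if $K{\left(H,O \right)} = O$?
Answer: $1175706$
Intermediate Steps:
$\left(40566 - 39792\right) \left(\left(101 + K{\left(2,-2 \right)}\right)^{2} - 8282\right) = \left(40566 - 39792\right) \left(\left(101 - 2\right)^{2} - 8282\right) = 774 \left(99^{2} - 8282\right) = 774 \left(9801 - 8282\right) = 774 \cdot 1519 = 1175706$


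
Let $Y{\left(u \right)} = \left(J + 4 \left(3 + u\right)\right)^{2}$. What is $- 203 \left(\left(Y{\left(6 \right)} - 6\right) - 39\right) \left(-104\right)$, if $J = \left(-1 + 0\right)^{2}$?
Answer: $27952288$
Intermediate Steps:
$J = 1$ ($J = \left(-1\right)^{2} = 1$)
$Y{\left(u \right)} = \left(13 + 4 u\right)^{2}$ ($Y{\left(u \right)} = \left(1 + 4 \left(3 + u\right)\right)^{2} = \left(1 + \left(12 + 4 u\right)\right)^{2} = \left(13 + 4 u\right)^{2}$)
$- 203 \left(\left(Y{\left(6 \right)} - 6\right) - 39\right) \left(-104\right) = - 203 \left(\left(\left(13 + 4 \cdot 6\right)^{2} - 6\right) - 39\right) \left(-104\right) = - 203 \left(\left(\left(13 + 24\right)^{2} - 6\right) - 39\right) \left(-104\right) = - 203 \left(\left(37^{2} - 6\right) - 39\right) \left(-104\right) = - 203 \left(\left(1369 - 6\right) - 39\right) \left(-104\right) = - 203 \left(1363 - 39\right) \left(-104\right) = \left(-203\right) 1324 \left(-104\right) = \left(-268772\right) \left(-104\right) = 27952288$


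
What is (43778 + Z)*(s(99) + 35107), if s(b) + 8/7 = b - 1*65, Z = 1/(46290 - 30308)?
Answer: 172101666402063/111874 ≈ 1.5384e+9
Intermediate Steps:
Z = 1/15982 ≈ 6.2570e-5
s(b) = -463/7 + b (s(b) = -8/7 + (b - 1*65) = -8/7 + (b - 65) = -8/7 + (-65 + b) = -463/7 + b)
(43778 + Z)*(s(99) + 35107) = (43778 + 1/15982)*((-463/7 + 99) + 35107) = 699659997*(230/7 + 35107)/15982 = (699659997/15982)*(245979/7) = 172101666402063/111874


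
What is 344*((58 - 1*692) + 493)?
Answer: -48504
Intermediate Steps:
344*((58 - 1*692) + 493) = 344*((58 - 692) + 493) = 344*(-634 + 493) = 344*(-141) = -48504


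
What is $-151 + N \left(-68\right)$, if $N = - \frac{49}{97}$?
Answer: $- \frac{11315}{97} \approx -116.65$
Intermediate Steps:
$N = - \frac{49}{97}$ ($N = \left(-49\right) \frac{1}{97} = - \frac{49}{97} \approx -0.50515$)
$-151 + N \left(-68\right) = -151 - - \frac{3332}{97} = -151 + \frac{3332}{97} = - \frac{11315}{97}$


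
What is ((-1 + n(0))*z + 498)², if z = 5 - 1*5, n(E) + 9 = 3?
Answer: 248004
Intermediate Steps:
n(E) = -6 (n(E) = -9 + 3 = -6)
z = 0 (z = 5 - 5 = 0)
((-1 + n(0))*z + 498)² = ((-1 - 6)*0 + 498)² = (-7*0 + 498)² = (0 + 498)² = 498² = 248004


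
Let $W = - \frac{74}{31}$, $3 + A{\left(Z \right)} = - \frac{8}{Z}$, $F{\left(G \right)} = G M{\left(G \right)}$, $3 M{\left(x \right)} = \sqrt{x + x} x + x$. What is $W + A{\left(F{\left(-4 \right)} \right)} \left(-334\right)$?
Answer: $\frac{98141}{93} - \frac{334 i \sqrt{2}}{3} \approx 1055.3 - 157.45 i$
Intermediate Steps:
$M{\left(x \right)} = \frac{x}{3} + \frac{\sqrt{2} x^{\frac{3}{2}}}{3}$ ($M{\left(x \right)} = \frac{\sqrt{x + x} x + x}{3} = \frac{\sqrt{2 x} x + x}{3} = \frac{\sqrt{2} \sqrt{x} x + x}{3} = \frac{\sqrt{2} x^{\frac{3}{2}} + x}{3} = \frac{x + \sqrt{2} x^{\frac{3}{2}}}{3} = \frac{x}{3} + \frac{\sqrt{2} x^{\frac{3}{2}}}{3}$)
$F{\left(G \right)} = G \left(\frac{G}{3} + \frac{\sqrt{2} G^{\frac{3}{2}}}{3}\right)$
$A{\left(Z \right)} = -3 - \frac{8}{Z}$
$W = - \frac{74}{31}$ ($W = \left(-74\right) \frac{1}{31} = - \frac{74}{31} \approx -2.3871$)
$W + A{\left(F{\left(-4 \right)} \right)} \left(-334\right) = - \frac{74}{31} + \left(-3 - \frac{8}{\frac{1}{3} \left(-4\right) \left(-4 + \sqrt{2} \left(-4\right)^{\frac{3}{2}}\right)}\right) \left(-334\right) = - \frac{74}{31} + \left(-3 - \frac{8}{\frac{1}{3} \left(-4\right) \left(-4 + \sqrt{2} \left(- 8 i\right)\right)}\right) \left(-334\right) = - \frac{74}{31} + \left(-3 - \frac{8}{\frac{1}{3} \left(-4\right) \left(-4 - 8 i \sqrt{2}\right)}\right) \left(-334\right) = - \frac{74}{31} + \left(-3 - \frac{8}{\frac{16}{3} + \frac{32 i \sqrt{2}}{3}}\right) \left(-334\right) = - \frac{74}{31} + \left(1002 + \frac{2672}{\frac{16}{3} + \frac{32 i \sqrt{2}}{3}}\right) = \frac{30988}{31} + \frac{2672}{\frac{16}{3} + \frac{32 i \sqrt{2}}{3}}$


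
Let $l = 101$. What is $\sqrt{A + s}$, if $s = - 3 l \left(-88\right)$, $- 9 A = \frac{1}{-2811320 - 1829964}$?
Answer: $\frac{\sqrt{1292361781017508385}}{6961926} \approx 163.29$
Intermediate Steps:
$A = \frac{1}{41771556}$ ($A = - \frac{1}{9 \left(-2811320 - 1829964\right)} = - \frac{1}{9 \left(-4641284\right)} = \left(- \frac{1}{9}\right) \left(- \frac{1}{4641284}\right) = \frac{1}{41771556} \approx 2.394 \cdot 10^{-8}$)
$s = 26664$ ($s = \left(-3\right) 101 \left(-88\right) = \left(-303\right) \left(-88\right) = 26664$)
$\sqrt{A + s} = \sqrt{\frac{1}{41771556} + 26664} = \sqrt{\frac{1113796769185}{41771556}} = \frac{\sqrt{1292361781017508385}}{6961926}$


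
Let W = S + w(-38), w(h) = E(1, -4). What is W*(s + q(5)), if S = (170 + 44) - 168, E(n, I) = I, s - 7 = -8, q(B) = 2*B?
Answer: 378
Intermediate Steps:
s = -1 (s = 7 - 8 = -1)
w(h) = -4
S = 46 (S = 214 - 168 = 46)
W = 42 (W = 46 - 4 = 42)
W*(s + q(5)) = 42*(-1 + 2*5) = 42*(-1 + 10) = 42*9 = 378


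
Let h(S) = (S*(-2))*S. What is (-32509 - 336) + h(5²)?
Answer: -34095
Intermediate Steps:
h(S) = -2*S² (h(S) = (-2*S)*S = -2*S²)
(-32509 - 336) + h(5²) = (-32509 - 336) - 2*(5²)² = -32845 - 2*25² = -32845 - 2*625 = -32845 - 1250 = -34095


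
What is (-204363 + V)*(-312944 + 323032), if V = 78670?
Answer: -1267990984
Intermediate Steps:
(-204363 + V)*(-312944 + 323032) = (-204363 + 78670)*(-312944 + 323032) = -125693*10088 = -1267990984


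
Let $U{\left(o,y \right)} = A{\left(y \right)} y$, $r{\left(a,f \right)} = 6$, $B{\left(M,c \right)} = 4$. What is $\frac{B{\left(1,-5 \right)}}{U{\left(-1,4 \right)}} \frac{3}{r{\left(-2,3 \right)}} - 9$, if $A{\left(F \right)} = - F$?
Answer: $- \frac{73}{8} \approx -9.125$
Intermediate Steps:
$U{\left(o,y \right)} = - y^{2}$ ($U{\left(o,y \right)} = - y y = - y^{2}$)
$\frac{B{\left(1,-5 \right)}}{U{\left(-1,4 \right)}} \frac{3}{r{\left(-2,3 \right)}} - 9 = \frac{4}{\left(-1\right) 4^{2}} \cdot \frac{3}{6} - 9 = \frac{4}{\left(-1\right) 16} \cdot 3 \cdot \frac{1}{6} - 9 = \frac{4}{-16} \cdot \frac{1}{2} - 9 = 4 \left(- \frac{1}{16}\right) \frac{1}{2} - 9 = \left(- \frac{1}{4}\right) \frac{1}{2} - 9 = - \frac{1}{8} - 9 = - \frac{73}{8}$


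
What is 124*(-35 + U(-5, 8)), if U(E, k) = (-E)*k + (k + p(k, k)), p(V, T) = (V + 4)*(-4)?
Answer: -4340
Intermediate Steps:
p(V, T) = -16 - 4*V (p(V, T) = (4 + V)*(-4) = -16 - 4*V)
U(E, k) = -16 - 3*k - E*k (U(E, k) = (-E)*k + (k + (-16 - 4*k)) = -E*k + (-16 - 3*k) = -16 - 3*k - E*k)
124*(-35 + U(-5, 8)) = 124*(-35 + (-16 - 3*8 - 1*(-5)*8)) = 124*(-35 + (-16 - 24 + 40)) = 124*(-35 + 0) = 124*(-35) = -4340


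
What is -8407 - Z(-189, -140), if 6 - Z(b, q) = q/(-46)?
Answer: -193429/23 ≈ -8410.0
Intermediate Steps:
Z(b, q) = 6 + q/46 (Z(b, q) = 6 - q/(-46) = 6 - q*(-1)/46 = 6 - (-1)*q/46 = 6 + q/46)
-8407 - Z(-189, -140) = -8407 - (6 + (1/46)*(-140)) = -8407 - (6 - 70/23) = -8407 - 1*68/23 = -8407 - 68/23 = -193429/23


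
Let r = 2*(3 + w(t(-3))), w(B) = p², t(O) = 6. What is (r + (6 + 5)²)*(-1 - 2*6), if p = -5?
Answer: -2301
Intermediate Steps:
w(B) = 25 (w(B) = (-5)² = 25)
r = 56 (r = 2*(3 + 25) = 2*28 = 56)
(r + (6 + 5)²)*(-1 - 2*6) = (56 + (6 + 5)²)*(-1 - 2*6) = (56 + 11²)*(-1 - 12) = (56 + 121)*(-13) = 177*(-13) = -2301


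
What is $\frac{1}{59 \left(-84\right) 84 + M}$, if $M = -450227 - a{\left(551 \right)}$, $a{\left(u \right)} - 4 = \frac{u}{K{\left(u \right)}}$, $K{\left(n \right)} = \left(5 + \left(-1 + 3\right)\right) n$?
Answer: $- \frac{7}{6065746} \approx -1.154 \cdot 10^{-6}$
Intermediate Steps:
$K{\left(n \right)} = 7 n$ ($K{\left(n \right)} = \left(5 + 2\right) n = 7 n$)
$a{\left(u \right)} = \frac{29}{7}$ ($a{\left(u \right)} = 4 + \frac{u}{7 u} = 4 + u \frac{1}{7 u} = 4 + \frac{1}{7} = \frac{29}{7}$)
$M = - \frac{3151618}{7}$ ($M = -450227 - \frac{29}{7} = - \frac{3151618}{7} \approx -4.5023 \cdot 10^{5}$)
$\frac{1}{59 \left(-84\right) 84 + M} = \frac{1}{59 \left(-84\right) 84 - \frac{3151618}{7}} = \frac{1}{\left(-4956\right) 84 - \frac{3151618}{7}} = \frac{1}{-416304 - \frac{3151618}{7}} = \frac{1}{- \frac{6065746}{7}} = - \frac{7}{6065746}$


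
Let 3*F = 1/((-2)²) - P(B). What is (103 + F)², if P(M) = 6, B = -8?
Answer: 1471369/144 ≈ 10218.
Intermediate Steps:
F = -23/12 (F = (1/((-2)²) - 1*6)/3 = (1/4 - 6)/3 = (¼ - 6)/3 = (⅓)*(-23/4) = -23/12 ≈ -1.9167)
(103 + F)² = (103 - 23/12)² = (1213/12)² = 1471369/144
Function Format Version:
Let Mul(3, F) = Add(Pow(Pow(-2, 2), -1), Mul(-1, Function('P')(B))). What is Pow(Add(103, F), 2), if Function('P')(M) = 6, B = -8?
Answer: Rational(1471369, 144) ≈ 10218.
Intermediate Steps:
F = Rational(-23, 12) (F = Mul(Rational(1, 3), Add(Pow(Pow(-2, 2), -1), Mul(-1, 6))) = Mul(Rational(1, 3), Add(Pow(4, -1), -6)) = Mul(Rational(1, 3), Add(Rational(1, 4), -6)) = Mul(Rational(1, 3), Rational(-23, 4)) = Rational(-23, 12) ≈ -1.9167)
Pow(Add(103, F), 2) = Pow(Add(103, Rational(-23, 12)), 2) = Pow(Rational(1213, 12), 2) = Rational(1471369, 144)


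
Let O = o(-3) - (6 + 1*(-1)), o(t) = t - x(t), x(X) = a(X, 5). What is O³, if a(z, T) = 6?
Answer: -2744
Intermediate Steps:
x(X) = 6
o(t) = -6 + t (o(t) = t - 1*6 = t - 6 = -6 + t)
O = -14 (O = (-6 - 3) - (6 + 1*(-1)) = -9 - (6 - 1) = -9 - 1*5 = -9 - 5 = -14)
O³ = (-14)³ = -2744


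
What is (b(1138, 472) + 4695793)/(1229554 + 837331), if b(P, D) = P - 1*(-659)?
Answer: 939518/413377 ≈ 2.2728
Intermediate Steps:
b(P, D) = 659 + P (b(P, D) = P + 659 = 659 + P)
(b(1138, 472) + 4695793)/(1229554 + 837331) = ((659 + 1138) + 4695793)/(1229554 + 837331) = (1797 + 4695793)/2066885 = 4697590*(1/2066885) = 939518/413377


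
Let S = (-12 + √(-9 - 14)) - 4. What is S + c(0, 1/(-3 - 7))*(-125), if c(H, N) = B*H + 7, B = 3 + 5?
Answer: -891 + I*√23 ≈ -891.0 + 4.7958*I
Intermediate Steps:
B = 8
S = -16 + I*√23 (S = (-12 + √(-23)) - 4 = (-12 + I*√23) - 4 = -16 + I*√23 ≈ -16.0 + 4.7958*I)
c(H, N) = 7 + 8*H (c(H, N) = 8*H + 7 = 7 + 8*H)
S + c(0, 1/(-3 - 7))*(-125) = (-16 + I*√23) + (7 + 8*0)*(-125) = (-16 + I*√23) + (7 + 0)*(-125) = (-16 + I*√23) + 7*(-125) = (-16 + I*√23) - 875 = -891 + I*√23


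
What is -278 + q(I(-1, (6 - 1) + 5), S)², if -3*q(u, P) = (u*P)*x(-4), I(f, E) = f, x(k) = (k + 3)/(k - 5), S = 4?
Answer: -202646/729 ≈ -277.98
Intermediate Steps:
x(k) = (3 + k)/(-5 + k)
q(u, P) = -P*u/27 (q(u, P) = -u*P*(3 - 4)/(-5 - 4)/3 = -P*u*-1/(-9)/3 = -P*u*(-⅑*(-1))/3 = -P*u/(3*9) = -P*u/27)
-278 + q(I(-1, (6 - 1) + 5), S)² = -278 + (-1/27*4*(-1))² = -278 + (4/27)² = -278 + 16/729 = -202646/729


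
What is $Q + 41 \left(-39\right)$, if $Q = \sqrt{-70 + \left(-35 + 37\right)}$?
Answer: $-1599 + 2 i \sqrt{17} \approx -1599.0 + 8.2462 i$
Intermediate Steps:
$Q = 2 i \sqrt{17}$ ($Q = \sqrt{-70 + 2} = \sqrt{-68} = 2 i \sqrt{17} \approx 8.2462 i$)
$Q + 41 \left(-39\right) = 2 i \sqrt{17} + 41 \left(-39\right) = 2 i \sqrt{17} - 1599 = -1599 + 2 i \sqrt{17}$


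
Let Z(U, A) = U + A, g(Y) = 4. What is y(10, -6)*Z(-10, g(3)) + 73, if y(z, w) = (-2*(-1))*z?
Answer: -47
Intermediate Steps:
y(z, w) = 2*z
Z(U, A) = A + U
y(10, -6)*Z(-10, g(3)) + 73 = (2*10)*(4 - 10) + 73 = 20*(-6) + 73 = -120 + 73 = -47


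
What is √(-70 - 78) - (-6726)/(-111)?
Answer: -2242/37 + 2*I*√37 ≈ -60.595 + 12.166*I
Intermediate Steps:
√(-70 - 78) - (-6726)/(-111) = √(-148) - (-6726)*(-1)/111 = 2*I*√37 - 118*19/37 = 2*I*√37 - 2242/37 = -2242/37 + 2*I*√37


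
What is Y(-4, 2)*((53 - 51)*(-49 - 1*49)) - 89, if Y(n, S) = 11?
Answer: -2245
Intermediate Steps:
Y(-4, 2)*((53 - 51)*(-49 - 1*49)) - 89 = 11*((53 - 51)*(-49 - 1*49)) - 89 = 11*(2*(-49 - 49)) - 89 = 11*(2*(-98)) - 89 = 11*(-196) - 89 = -2156 - 89 = -2245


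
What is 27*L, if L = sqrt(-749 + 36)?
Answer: 27*I*sqrt(713) ≈ 720.96*I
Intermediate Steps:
L = I*sqrt(713) (L = sqrt(-713) = I*sqrt(713) ≈ 26.702*I)
27*L = 27*(I*sqrt(713)) = 27*I*sqrt(713)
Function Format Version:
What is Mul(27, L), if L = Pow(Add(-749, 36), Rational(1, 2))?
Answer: Mul(27, I, Pow(713, Rational(1, 2))) ≈ Mul(720.96, I)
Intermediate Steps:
L = Mul(I, Pow(713, Rational(1, 2))) (L = Pow(-713, Rational(1, 2)) = Mul(I, Pow(713, Rational(1, 2))) ≈ Mul(26.702, I))
Mul(27, L) = Mul(27, Mul(I, Pow(713, Rational(1, 2)))) = Mul(27, I, Pow(713, Rational(1, 2)))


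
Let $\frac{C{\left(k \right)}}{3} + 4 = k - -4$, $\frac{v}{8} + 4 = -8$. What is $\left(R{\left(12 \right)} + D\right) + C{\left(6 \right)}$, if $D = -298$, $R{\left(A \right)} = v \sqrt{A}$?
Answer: $-280 - 192 \sqrt{3} \approx -612.55$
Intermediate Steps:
$v = -96$ ($v = -32 + 8 \left(-8\right) = -32 - 64 = -96$)
$R{\left(A \right)} = - 96 \sqrt{A}$
$C{\left(k \right)} = 3 k$ ($C{\left(k \right)} = -12 + 3 \left(k - -4\right) = -12 + 3 \left(k + 4\right) = -12 + 3 \left(4 + k\right) = -12 + \left(12 + 3 k\right) = 3 k$)
$\left(R{\left(12 \right)} + D\right) + C{\left(6 \right)} = \left(- 96 \sqrt{12} - 298\right) + 3 \cdot 6 = \left(- 96 \cdot 2 \sqrt{3} - 298\right) + 18 = \left(- 192 \sqrt{3} - 298\right) + 18 = \left(-298 - 192 \sqrt{3}\right) + 18 = -280 - 192 \sqrt{3}$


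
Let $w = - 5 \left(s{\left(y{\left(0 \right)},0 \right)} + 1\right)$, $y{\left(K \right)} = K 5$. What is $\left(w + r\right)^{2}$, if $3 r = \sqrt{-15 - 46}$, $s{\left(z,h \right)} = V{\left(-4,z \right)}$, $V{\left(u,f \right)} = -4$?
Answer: $\frac{\left(45 + i \sqrt{61}\right)^{2}}{9} \approx 218.22 + 78.103 i$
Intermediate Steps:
$y{\left(K \right)} = 5 K$
$s{\left(z,h \right)} = -4$
$r = \frac{i \sqrt{61}}{3}$ ($r = \frac{\sqrt{-15 - 46}}{3} = \frac{\sqrt{-61}}{3} = \frac{i \sqrt{61}}{3} \approx 2.6034 i$)
$w = 15$ ($w = - 5 \left(-4 + 1\right) = \left(-5\right) \left(-3\right) = 15$)
$\left(w + r\right)^{2} = \left(15 + \frac{i \sqrt{61}}{3}\right)^{2}$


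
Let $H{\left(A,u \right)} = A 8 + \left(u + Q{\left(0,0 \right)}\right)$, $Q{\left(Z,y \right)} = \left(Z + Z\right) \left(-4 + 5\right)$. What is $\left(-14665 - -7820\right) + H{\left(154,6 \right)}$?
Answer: $-5607$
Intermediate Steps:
$Q{\left(Z,y \right)} = 2 Z$ ($Q{\left(Z,y \right)} = 2 Z 1 = 2 Z$)
$H{\left(A,u \right)} = u + 8 A$ ($H{\left(A,u \right)} = A 8 + \left(u + 2 \cdot 0\right) = 8 A + \left(u + 0\right) = 8 A + u = u + 8 A$)
$\left(-14665 - -7820\right) + H{\left(154,6 \right)} = \left(-14665 - -7820\right) + \left(6 + 8 \cdot 154\right) = \left(-14665 + 7820\right) + \left(6 + 1232\right) = -6845 + 1238 = -5607$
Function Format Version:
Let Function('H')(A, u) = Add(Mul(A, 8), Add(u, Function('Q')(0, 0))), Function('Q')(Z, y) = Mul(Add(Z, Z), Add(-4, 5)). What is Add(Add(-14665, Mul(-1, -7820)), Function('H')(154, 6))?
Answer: -5607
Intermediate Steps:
Function('Q')(Z, y) = Mul(2, Z) (Function('Q')(Z, y) = Mul(Mul(2, Z), 1) = Mul(2, Z))
Function('H')(A, u) = Add(u, Mul(8, A)) (Function('H')(A, u) = Add(Mul(A, 8), Add(u, Mul(2, 0))) = Add(Mul(8, A), Add(u, 0)) = Add(Mul(8, A), u) = Add(u, Mul(8, A)))
Add(Add(-14665, Mul(-1, -7820)), Function('H')(154, 6)) = Add(Add(-14665, Mul(-1, -7820)), Add(6, Mul(8, 154))) = Add(Add(-14665, 7820), Add(6, 1232)) = Add(-6845, 1238) = -5607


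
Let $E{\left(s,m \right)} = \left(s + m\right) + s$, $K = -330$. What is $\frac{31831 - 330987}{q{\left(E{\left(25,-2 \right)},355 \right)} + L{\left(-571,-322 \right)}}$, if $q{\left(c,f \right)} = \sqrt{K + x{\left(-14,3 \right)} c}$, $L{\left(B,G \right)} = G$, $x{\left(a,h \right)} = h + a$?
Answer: $\frac{48164116}{52271} + \frac{149578 i \sqrt{858}}{52271} \approx 921.43 + 83.821 i$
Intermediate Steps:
$x{\left(a,h \right)} = a + h$
$E{\left(s,m \right)} = m + 2 s$ ($E{\left(s,m \right)} = \left(m + s\right) + s = m + 2 s$)
$q{\left(c,f \right)} = \sqrt{-330 - 11 c}$ ($q{\left(c,f \right)} = \sqrt{-330 + \left(-14 + 3\right) c} = \sqrt{-330 - 11 c}$)
$\frac{31831 - 330987}{q{\left(E{\left(25,-2 \right)},355 \right)} + L{\left(-571,-322 \right)}} = \frac{31831 - 330987}{\sqrt{-330 - 11 \left(-2 + 2 \cdot 25\right)} - 322} = - \frac{299156}{\sqrt{-330 - 11 \left(-2 + 50\right)} - 322} = - \frac{299156}{\sqrt{-330 - 528} - 322} = - \frac{299156}{\sqrt{-858} - 322} = - \frac{299156}{i \sqrt{858} - 322} = - \frac{299156}{-322 + i \sqrt{858}}$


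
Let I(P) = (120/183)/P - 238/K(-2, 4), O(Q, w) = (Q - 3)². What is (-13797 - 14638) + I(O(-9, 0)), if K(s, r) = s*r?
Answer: -62377919/2196 ≈ -28405.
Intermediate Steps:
O(Q, w) = (-3 + Q)²
K(s, r) = r*s
I(P) = 119/4 + 40/(61*P) (I(P) = (120/183)/P - 238/(4*(-2)) = (120*(1/183))/P - 238/(-8) = 40/(61*P) - 238*(-⅛) = 40/(61*P) + 119/4 = 119/4 + 40/(61*P))
(-13797 - 14638) + I(O(-9, 0)) = (-13797 - 14638) + (160 + 7259*(-3 - 9)²)/(244*((-3 - 9)²)) = -28435 + (160 + 7259*(-12)²)/(244*((-12)²)) = -28435 + (1/244)*(160 + 7259*144)/144 = -28435 + (1/244)*(1/144)*(160 + 1045296) = -28435 + (1/244)*(1/144)*1045456 = -28435 + 65341/2196 = -62377919/2196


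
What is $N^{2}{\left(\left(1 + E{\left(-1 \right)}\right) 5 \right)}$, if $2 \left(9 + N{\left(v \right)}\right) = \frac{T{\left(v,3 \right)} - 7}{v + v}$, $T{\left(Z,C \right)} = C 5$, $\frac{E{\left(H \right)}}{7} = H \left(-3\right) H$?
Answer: $\frac{203401}{2500} \approx 81.36$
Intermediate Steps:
$E{\left(H \right)} = - 21 H^{2}$ ($E{\left(H \right)} = 7 H \left(-3\right) H = 7 - 3 H H = 7 \left(- 3 H^{2}\right) = - 21 H^{2}$)
$T{\left(Z,C \right)} = 5 C$
$N{\left(v \right)} = -9 + \frac{2}{v}$ ($N{\left(v \right)} = -9 + \frac{\left(5 \cdot 3 - 7\right) \frac{1}{v + v}}{2} = -9 + \frac{\left(15 - 7\right) \frac{1}{2 v}}{2} = -9 + \frac{8 \frac{1}{2 v}}{2} = -9 + \frac{4 \frac{1}{v}}{2} = -9 + \frac{2}{v}$)
$N^{2}{\left(\left(1 + E{\left(-1 \right)}\right) 5 \right)} = \left(-9 + \frac{2}{\left(1 - 21 \left(-1\right)^{2}\right) 5}\right)^{2} = \left(-9 + \frac{2}{\left(1 - 21\right) 5}\right)^{2} = \left(-9 + \frac{2}{\left(-20\right) 5}\right)^{2} = \left(-9 + \frac{2}{-100}\right)^{2} = \left(-9 + 2 \left(- \frac{1}{100}\right)\right)^{2} = \left(-9 - \frac{1}{50}\right)^{2} = \left(- \frac{451}{50}\right)^{2} = \frac{203401}{2500}$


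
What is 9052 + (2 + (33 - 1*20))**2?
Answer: 9277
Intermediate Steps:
9052 + (2 + (33 - 1*20))**2 = 9052 + (2 + (33 - 20))**2 = 9052 + (2 + 13)**2 = 9052 + 15**2 = 9052 + 225 = 9277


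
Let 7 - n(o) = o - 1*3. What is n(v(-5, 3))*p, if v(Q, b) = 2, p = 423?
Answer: 3384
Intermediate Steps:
n(o) = 10 - o (n(o) = 7 - (o - 1*3) = 7 - (o - 3) = 7 - (-3 + o) = 7 + (3 - o) = 10 - o)
n(v(-5, 3))*p = (10 - 1*2)*423 = (10 - 2)*423 = 8*423 = 3384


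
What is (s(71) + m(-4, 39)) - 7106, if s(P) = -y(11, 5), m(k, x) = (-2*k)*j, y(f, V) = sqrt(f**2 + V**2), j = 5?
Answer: -7066 - sqrt(146) ≈ -7078.1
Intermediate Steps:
y(f, V) = sqrt(V**2 + f**2)
m(k, x) = -10*k (m(k, x) = -2*k*5 = -10*k)
s(P) = -sqrt(146) (s(P) = -sqrt(5**2 + 11**2) = -sqrt(25 + 121) = -sqrt(146))
(s(71) + m(-4, 39)) - 7106 = (-sqrt(146) - 10*(-4)) - 7106 = (-sqrt(146) + 40) - 7106 = (40 - sqrt(146)) - 7106 = -7066 - sqrt(146)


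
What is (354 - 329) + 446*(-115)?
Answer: -51265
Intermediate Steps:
(354 - 329) + 446*(-115) = 25 - 51290 = -51265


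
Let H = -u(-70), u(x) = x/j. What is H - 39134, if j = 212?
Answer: -4148169/106 ≈ -39134.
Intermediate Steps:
u(x) = x/212
H = 35/106 (H = -(-70)/212 = -1*(-35/106) = 35/106 ≈ 0.33019)
H - 39134 = 35/106 - 39134 = -4148169/106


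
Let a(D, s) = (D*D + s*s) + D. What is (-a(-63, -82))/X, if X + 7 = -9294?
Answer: 10630/9301 ≈ 1.1429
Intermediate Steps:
X = -9301 (X = -7 - 9294 = -9301)
a(D, s) = D + D² + s² (a(D, s) = (D² + s²) + D = D + D² + s²)
(-a(-63, -82))/X = -(-63 + (-63)² + (-82)²)/(-9301) = -(-63 + 3969 + 6724)*(-1/9301) = -1*10630*(-1/9301) = -10630*(-1/9301) = 10630/9301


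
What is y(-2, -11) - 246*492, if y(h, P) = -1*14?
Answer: -121046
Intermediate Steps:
y(h, P) = -14
y(-2, -11) - 246*492 = -14 - 246*492 = -14 - 121032 = -121046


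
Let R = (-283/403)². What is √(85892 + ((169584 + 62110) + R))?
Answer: √51578904763/403 ≈ 563.55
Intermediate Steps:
R = 80089/162409 (R = (-283*1/403)² = (-283/403)² = 80089/162409 ≈ 0.49313)
√(85892 + ((169584 + 62110) + R)) = √(85892 + ((169584 + 62110) + 80089/162409)) = √(85892 + (231694 + 80089/162409)) = √(85892 + 37629270935/162409) = √(51578904763/162409) = √51578904763/403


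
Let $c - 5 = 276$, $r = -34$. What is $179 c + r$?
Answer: $50265$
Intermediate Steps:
$c = 281$ ($c = 5 + 276 = 281$)
$179 c + r = 179 \cdot 281 - 34 = 50299 - 34 = 50265$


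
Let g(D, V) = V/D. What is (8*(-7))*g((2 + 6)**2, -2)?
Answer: 7/4 ≈ 1.7500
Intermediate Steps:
(8*(-7))*g((2 + 6)**2, -2) = (8*(-7))*(-2/(2 + 6)**2) = -(-112)/(8**2) = -(-112)/64 = -56*(-1/32) = 7/4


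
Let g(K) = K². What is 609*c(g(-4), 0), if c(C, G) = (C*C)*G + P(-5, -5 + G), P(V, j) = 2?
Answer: 1218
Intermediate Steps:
c(C, G) = 2 + G*C² (c(C, G) = (C*C)*G + 2 = C²*G + 2 = G*C² + 2 = 2 + G*C²)
609*c(g(-4), 0) = 609*(2 + 0*((-4)²)²) = 609*(2 + 0*16²) = 609*(2 + 0*256) = 609*(2 + 0) = 609*2 = 1218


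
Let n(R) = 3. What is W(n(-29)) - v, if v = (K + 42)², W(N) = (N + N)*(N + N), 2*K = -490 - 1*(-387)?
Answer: -217/4 ≈ -54.250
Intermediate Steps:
K = -103/2 (K = (-490 - 1*(-387))/2 = (-490 + 387)/2 = (½)*(-103) = -103/2 ≈ -51.500)
W(N) = 4*N² (W(N) = (2*N)*(2*N) = 4*N²)
v = 361/4 (v = (-103/2 + 42)² = (-19/2)² = 361/4 ≈ 90.250)
W(n(-29)) - v = 4*3² - 1*361/4 = 4*9 - 361/4 = 36 - 361/4 = -217/4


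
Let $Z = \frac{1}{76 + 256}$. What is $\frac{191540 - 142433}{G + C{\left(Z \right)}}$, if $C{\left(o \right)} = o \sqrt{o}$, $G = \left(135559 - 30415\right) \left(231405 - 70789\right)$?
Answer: $\frac{30348061494408946888704}{10436643595715614079510642687} - \frac{32607048 \sqrt{83}}{10436643595715614079510642687} \approx 2.9078 \cdot 10^{-6}$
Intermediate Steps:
$G = 16887808704$ ($G = 105144 \cdot 160616 = 16887808704$)
$Z = \frac{1}{332} \approx 0.003012$
$C{\left(o \right)} = o^{\frac{3}{2}}$
$\frac{191540 - 142433}{G + C{\left(Z \right)}} = \frac{191540 - 142433}{16887808704 + \left(\frac{1}{332}\right)^{\frac{3}{2}}} = \frac{49107}{16887808704 + \frac{\sqrt{83}}{55112}}$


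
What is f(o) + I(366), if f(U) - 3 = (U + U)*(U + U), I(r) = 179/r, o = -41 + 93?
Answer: 3959933/366 ≈ 10819.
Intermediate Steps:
o = 52
f(U) = 3 + 4*U² (f(U) = 3 + (U + U)*(U + U) = 3 + (2*U)*(2*U) = 3 + 4*U²)
f(o) + I(366) = (3 + 4*52²) + 179/366 = (3 + 4*2704) + 179*(1/366) = (3 + 10816) + 179/366 = 10819 + 179/366 = 3959933/366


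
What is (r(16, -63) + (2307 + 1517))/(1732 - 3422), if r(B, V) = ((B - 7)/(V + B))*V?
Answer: -36059/15886 ≈ -2.2699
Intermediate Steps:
r(B, V) = V*(-7 + B)/(B + V) (r(B, V) = ((-7 + B)/(B + V))*V = V*(-7 + B)/(B + V))
(r(16, -63) + (2307 + 1517))/(1732 - 3422) = (-63*(-7 + 16)/(16 - 63) + (2307 + 1517))/(1732 - 3422) = (-63*9/(-47) + 3824)/(-1690) = (-63*(-1/47)*9 + 3824)*(-1/1690) = (567/47 + 3824)*(-1/1690) = (180295/47)*(-1/1690) = -36059/15886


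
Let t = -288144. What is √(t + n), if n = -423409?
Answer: I*√711553 ≈ 843.54*I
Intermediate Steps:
√(t + n) = √(-288144 - 423409) = √(-711553) = I*√711553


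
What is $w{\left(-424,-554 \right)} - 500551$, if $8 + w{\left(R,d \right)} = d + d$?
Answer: $-501667$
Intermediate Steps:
$w{\left(R,d \right)} = -8 + 2 d$ ($w{\left(R,d \right)} = -8 + \left(d + d\right) = -8 + 2 d$)
$w{\left(-424,-554 \right)} - 500551 = \left(-8 + 2 \left(-554\right)\right) - 500551 = \left(-8 - 1108\right) - 500551 = -1116 - 500551 = -501667$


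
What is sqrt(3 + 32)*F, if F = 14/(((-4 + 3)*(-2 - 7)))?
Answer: 14*sqrt(35)/9 ≈ 9.2028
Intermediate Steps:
F = 14/9 (F = 14/((-1*(-9))) = 14/9 ≈ 1.5556)
sqrt(3 + 32)*F = sqrt(3 + 32)*(14/9) = sqrt(35)*(14/9) = 14*sqrt(35)/9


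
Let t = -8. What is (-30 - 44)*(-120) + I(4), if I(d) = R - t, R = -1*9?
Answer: 8879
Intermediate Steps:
R = -9
I(d) = -1 (I(d) = -9 - 1*(-8) = -9 + 8 = -1)
(-30 - 44)*(-120) + I(4) = (-30 - 44)*(-120) - 1 = -74*(-120) - 1 = 8880 - 1 = 8879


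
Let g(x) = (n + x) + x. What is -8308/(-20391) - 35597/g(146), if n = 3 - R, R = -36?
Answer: -723108479/6749421 ≈ -107.14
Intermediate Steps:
n = 39 (n = 3 - 1*(-36) = 3 + 36 = 39)
g(x) = 39 + 2*x (g(x) = (39 + x) + x = 39 + 2*x)
-8308/(-20391) - 35597/g(146) = -8308/(-20391) - 35597/(39 + 2*146) = -8308*(-1/20391) - 35597/(39 + 292) = 8308/20391 - 35597/331 = -723108479/6749421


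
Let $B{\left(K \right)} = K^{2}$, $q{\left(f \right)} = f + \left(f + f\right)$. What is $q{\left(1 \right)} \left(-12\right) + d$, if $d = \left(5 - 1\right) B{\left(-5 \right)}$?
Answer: $64$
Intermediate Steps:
$q{\left(f \right)} = 3 f$ ($q{\left(f \right)} = f + 2 f = 3 f$)
$d = 100$ ($d = \left(5 - 1\right) \left(-5\right)^{2} = 4 \cdot 25 = 100$)
$q{\left(1 \right)} \left(-12\right) + d = 3 \cdot 1 \left(-12\right) + 100 = 3 \left(-12\right) + 100 = -36 + 100 = 64$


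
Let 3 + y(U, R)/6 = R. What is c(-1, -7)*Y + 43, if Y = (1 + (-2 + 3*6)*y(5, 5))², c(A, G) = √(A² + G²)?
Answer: 43 + 186245*√2 ≈ 2.6343e+5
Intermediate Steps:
y(U, R) = -18 + 6*R
Y = 37249 (Y = (1 + (-2 + 3*6)*(-18 + 6*5))² = (1 + (-2 + 18)*(-18 + 30))² = (1 + 16*12)² = (1 + 192)² = 193² = 37249)
c(-1, -7)*Y + 43 = √((-1)² + (-7)²)*37249 + 43 = √(1 + 49)*37249 + 43 = √50*37249 + 43 = (5*√2)*37249 + 43 = 186245*√2 + 43 = 43 + 186245*√2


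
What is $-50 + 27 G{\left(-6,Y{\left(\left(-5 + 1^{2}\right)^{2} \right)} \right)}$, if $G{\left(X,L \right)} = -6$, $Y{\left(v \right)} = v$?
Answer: $-212$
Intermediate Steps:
$-50 + 27 G{\left(-6,Y{\left(\left(-5 + 1^{2}\right)^{2} \right)} \right)} = -50 + 27 \left(-6\right) = -50 - 162 = -212$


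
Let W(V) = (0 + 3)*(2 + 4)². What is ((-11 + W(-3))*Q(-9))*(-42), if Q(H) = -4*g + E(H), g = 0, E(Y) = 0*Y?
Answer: 0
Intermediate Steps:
E(Y) = 0
W(V) = 108 (W(V) = 3*6² = 3*36 = 108)
Q(H) = 0 (Q(H) = -4*0 + 0 = 0 + 0 = 0)
((-11 + W(-3))*Q(-9))*(-42) = ((-11 + 108)*0)*(-42) = (97*0)*(-42) = 0*(-42) = 0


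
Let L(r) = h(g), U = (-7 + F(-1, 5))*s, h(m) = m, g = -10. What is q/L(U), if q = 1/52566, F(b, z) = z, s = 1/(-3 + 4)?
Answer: -1/525660 ≈ -1.9024e-6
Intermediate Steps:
s = 1 (s = 1/1 = 1)
U = -2 (U = (-7 + 5)*1 = -2*1 = -2)
q = 1/52566 ≈ 1.9024e-5
L(r) = -10
q/L(U) = (1/52566)/(-10) = (1/52566)*(-⅒) = -1/525660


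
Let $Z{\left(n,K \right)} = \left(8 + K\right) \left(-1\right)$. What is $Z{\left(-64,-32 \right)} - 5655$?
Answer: $-5631$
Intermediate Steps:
$Z{\left(n,K \right)} = -8 - K$
$Z{\left(-64,-32 \right)} - 5655 = \left(-8 - -32\right) - 5655 = \left(-8 + 32\right) - 5655 = 24 - 5655 = -5631$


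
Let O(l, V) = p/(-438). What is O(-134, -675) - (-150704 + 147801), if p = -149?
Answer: 1271663/438 ≈ 2903.3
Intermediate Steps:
O(l, V) = 149/438 (O(l, V) = -149/(-438) = -149*(-1/438) = 149/438)
O(-134, -675) - (-150704 + 147801) = 149/438 - (-150704 + 147801) = 149/438 - 1*(-2903) = 149/438 + 2903 = 1271663/438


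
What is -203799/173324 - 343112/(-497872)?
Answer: -2624766965/5393322908 ≈ -0.48667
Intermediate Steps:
-203799/173324 - 343112/(-497872) = -203799*1/173324 - 343112*(-1/497872) = -203799/173324 + 42889/62234 = -2624766965/5393322908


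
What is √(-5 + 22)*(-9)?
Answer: -9*√17 ≈ -37.108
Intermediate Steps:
√(-5 + 22)*(-9) = √17*(-9) = -9*√17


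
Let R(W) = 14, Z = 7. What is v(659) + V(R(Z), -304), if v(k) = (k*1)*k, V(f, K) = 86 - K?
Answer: 434671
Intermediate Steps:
v(k) = k² (v(k) = k*k = k²)
v(659) + V(R(Z), -304) = 659² + (86 - 1*(-304)) = 434281 + (86 + 304) = 434281 + 390 = 434671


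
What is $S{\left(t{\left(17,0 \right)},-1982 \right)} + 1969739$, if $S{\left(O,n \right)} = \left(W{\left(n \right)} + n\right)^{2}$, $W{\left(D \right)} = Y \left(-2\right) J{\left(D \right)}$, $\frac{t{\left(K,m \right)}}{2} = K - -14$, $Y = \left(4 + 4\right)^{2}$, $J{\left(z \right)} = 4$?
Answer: $8189775$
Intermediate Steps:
$Y = 64$ ($Y = 8^{2} = 64$)
$t{\left(K,m \right)} = 28 + 2 K$ ($t{\left(K,m \right)} = 2 \left(K - -14\right) = 2 \left(K + 14\right) = 2 \left(14 + K\right) = 28 + 2 K$)
$W{\left(D \right)} = -512$ ($W{\left(D \right)} = 64 \left(-2\right) 4 = \left(-128\right) 4 = -512$)
$S{\left(O,n \right)} = \left(-512 + n\right)^{2}$
$S{\left(t{\left(17,0 \right)},-1982 \right)} + 1969739 = \left(-512 - 1982\right)^{2} + 1969739 = \left(-2494\right)^{2} + 1969739 = 6220036 + 1969739 = 8189775$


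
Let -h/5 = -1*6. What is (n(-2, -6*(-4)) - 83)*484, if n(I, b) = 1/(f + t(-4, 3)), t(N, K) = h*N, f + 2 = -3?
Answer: -5021984/125 ≈ -40176.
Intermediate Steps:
h = 30 (h = -(-5)*6 = -5*(-6) = 30)
f = -5 (f = -2 - 3 = -5)
t(N, K) = 30*N
n(I, b) = -1/125 (n(I, b) = 1/(-5 + 30*(-4)) = 1/(-5 - 120) = 1/(-125) = -1/125)
(n(-2, -6*(-4)) - 83)*484 = (-1/125 - 83)*484 = -10376/125*484 = -5021984/125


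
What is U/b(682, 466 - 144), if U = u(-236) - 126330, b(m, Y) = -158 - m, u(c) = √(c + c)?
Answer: 4211/28 - I*√118/420 ≈ 150.39 - 0.025864*I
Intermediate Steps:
u(c) = √2*√c (u(c) = √(2*c) = √2*√c)
U = -126330 + 2*I*√118 (U = √2*√(-236) - 126330 = √2*(2*I*√59) - 126330 = 2*I*√118 - 126330 = -126330 + 2*I*√118 ≈ -1.2633e+5 + 21.726*I)
U/b(682, 466 - 144) = (-126330 + 2*I*√118)/(-158 - 1*682) = (-126330 + 2*I*√118)/(-158 - 682) = (-126330 + 2*I*√118)/(-840) = (-126330 + 2*I*√118)*(-1/840) = 4211/28 - I*√118/420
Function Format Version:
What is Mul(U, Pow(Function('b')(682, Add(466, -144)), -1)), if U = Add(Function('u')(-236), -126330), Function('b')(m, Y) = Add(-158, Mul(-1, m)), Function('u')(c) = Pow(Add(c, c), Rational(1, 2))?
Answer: Add(Rational(4211, 28), Mul(Rational(-1, 420), I, Pow(118, Rational(1, 2)))) ≈ Add(150.39, Mul(-0.025864, I))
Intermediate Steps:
Function('u')(c) = Mul(Pow(2, Rational(1, 2)), Pow(c, Rational(1, 2))) (Function('u')(c) = Pow(Mul(2, c), Rational(1, 2)) = Mul(Pow(2, Rational(1, 2)), Pow(c, Rational(1, 2))))
U = Add(-126330, Mul(2, I, Pow(118, Rational(1, 2)))) (U = Add(Mul(Pow(2, Rational(1, 2)), Pow(-236, Rational(1, 2))), -126330) = Add(Mul(Pow(2, Rational(1, 2)), Mul(2, I, Pow(59, Rational(1, 2)))), -126330) = Add(Mul(2, I, Pow(118, Rational(1, 2))), -126330) = Add(-126330, Mul(2, I, Pow(118, Rational(1, 2)))) ≈ Add(-1.2633e+5, Mul(21.726, I)))
Mul(U, Pow(Function('b')(682, Add(466, -144)), -1)) = Mul(Add(-126330, Mul(2, I, Pow(118, Rational(1, 2)))), Pow(Add(-158, Mul(-1, 682)), -1)) = Mul(Add(-126330, Mul(2, I, Pow(118, Rational(1, 2)))), Pow(Add(-158, -682), -1)) = Mul(Add(-126330, Mul(2, I, Pow(118, Rational(1, 2)))), Pow(-840, -1)) = Mul(Add(-126330, Mul(2, I, Pow(118, Rational(1, 2)))), Rational(-1, 840)) = Add(Rational(4211, 28), Mul(Rational(-1, 420), I, Pow(118, Rational(1, 2))))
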